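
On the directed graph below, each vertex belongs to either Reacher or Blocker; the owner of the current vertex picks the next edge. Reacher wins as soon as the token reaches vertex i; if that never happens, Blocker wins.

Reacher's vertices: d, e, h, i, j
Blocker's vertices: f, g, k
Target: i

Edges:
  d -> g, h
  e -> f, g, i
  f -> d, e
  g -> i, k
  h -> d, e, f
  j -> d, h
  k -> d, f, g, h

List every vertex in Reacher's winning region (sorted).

d, e, f, h, i, j

A0 = {i}
A1: add {e} — e (Reacher) has e→i.
A2: add {h} — h (Reacher) has h→e.
A3: add {d, j} — d (Reacher) has d→h; j (Reacher) has j→h.
A4: add {f} — f (Blocker): all of {d, e} already in.
A5 = A4; e.g. g (Blocker) can still go to k. Fixed point.
Reacher's winning region = {d, e, f, h, i, j}.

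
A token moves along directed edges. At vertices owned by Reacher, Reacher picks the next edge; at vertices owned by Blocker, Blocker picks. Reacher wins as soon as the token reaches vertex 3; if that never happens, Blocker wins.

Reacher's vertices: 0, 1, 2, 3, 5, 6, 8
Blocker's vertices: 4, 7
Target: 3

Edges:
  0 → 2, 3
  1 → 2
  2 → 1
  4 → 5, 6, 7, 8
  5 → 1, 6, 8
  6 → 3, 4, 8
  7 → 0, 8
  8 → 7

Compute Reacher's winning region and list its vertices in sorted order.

0, 3, 5, 6

A0 = {3}
A1: add {0, 6} — 0 (Reacher) has 0→3; 6 (Reacher) has 6→3.
A2: add {5} — 5 (Reacher) has 5→6.
A3 = A2; e.g. 1 (Reacher) has no edge into A2. Fixed point.
Reacher's winning region = {0, 3, 5, 6}.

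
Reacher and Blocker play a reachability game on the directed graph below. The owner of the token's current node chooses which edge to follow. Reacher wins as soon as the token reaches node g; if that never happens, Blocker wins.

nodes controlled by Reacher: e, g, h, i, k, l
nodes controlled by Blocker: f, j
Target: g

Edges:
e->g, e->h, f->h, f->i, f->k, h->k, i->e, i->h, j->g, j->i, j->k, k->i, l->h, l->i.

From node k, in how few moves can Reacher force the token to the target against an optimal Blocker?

3

A0 = {g}
A1: add {e} — e (Reacher) has e→g.
A2: add {i} — i (Reacher) has i→e.
A3: add {k, l} — k (Reacher) has k→i; l (Reacher) has l→i.
k enters the attractor at level 3, so Reacher can force the target in 3 moves from there.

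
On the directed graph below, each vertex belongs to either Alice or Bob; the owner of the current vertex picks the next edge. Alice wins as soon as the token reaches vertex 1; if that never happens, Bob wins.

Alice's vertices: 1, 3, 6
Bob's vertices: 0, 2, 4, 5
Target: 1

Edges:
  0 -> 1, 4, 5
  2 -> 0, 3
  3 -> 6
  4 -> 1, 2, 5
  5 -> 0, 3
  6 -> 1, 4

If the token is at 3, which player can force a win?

A0 = {1}
A1: add {6} — 6 (Alice) has 6→1.
A2: add {3} — 3 (Alice) has 3→6.
A3 = A2; e.g. 0 (Bob) can still go to 4. Fixed point.
3 ∈ A2, so Alice can force the target.

Alice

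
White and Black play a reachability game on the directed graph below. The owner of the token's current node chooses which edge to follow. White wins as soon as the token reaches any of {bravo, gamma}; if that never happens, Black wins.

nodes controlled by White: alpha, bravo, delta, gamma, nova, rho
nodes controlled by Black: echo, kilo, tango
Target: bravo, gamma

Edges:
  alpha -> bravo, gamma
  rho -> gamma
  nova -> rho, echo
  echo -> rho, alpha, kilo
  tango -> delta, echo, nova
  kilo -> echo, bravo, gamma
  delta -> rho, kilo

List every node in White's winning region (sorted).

alpha, bravo, delta, gamma, nova, rho

A0 = {bravo, gamma}
A1: add {alpha, rho} — rho (White) has rho→gamma; alpha (White) has alpha→bravo.
A2: add {delta, nova} — delta (White) has delta→rho; nova (White) has nova→rho.
A3 = A2; e.g. echo (Black) can still go to kilo. Fixed point.
White's winning region = {alpha, bravo, delta, gamma, nova, rho}.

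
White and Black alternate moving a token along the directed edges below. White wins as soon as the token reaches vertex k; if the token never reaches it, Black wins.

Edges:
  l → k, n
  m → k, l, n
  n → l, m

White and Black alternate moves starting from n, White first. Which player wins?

Track states (vertex, player-to-move).
A0 = {(k,White), (k,Black)}
A1: add {(l,White), (m,White)}.
A2: add {(n,Black)}.
A3 = A2; e.g. (l,Black) stays out. (n,White) never enters ⇒ Black avoids the target.

Black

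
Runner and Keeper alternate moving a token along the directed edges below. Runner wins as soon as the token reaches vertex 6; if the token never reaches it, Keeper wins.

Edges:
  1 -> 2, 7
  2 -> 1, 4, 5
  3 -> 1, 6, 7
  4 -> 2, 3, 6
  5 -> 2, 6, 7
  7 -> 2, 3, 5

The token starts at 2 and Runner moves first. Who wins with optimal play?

Track states (vertex, player-to-move).
A0 = {(6,Runner), (6,Keeper)}
A1: add {(3,Runner), (4,Runner), (5,Runner)}.
A2 = A1; e.g. (1,Runner) stays out. (2,Runner) never enters ⇒ Keeper avoids the target.

Keeper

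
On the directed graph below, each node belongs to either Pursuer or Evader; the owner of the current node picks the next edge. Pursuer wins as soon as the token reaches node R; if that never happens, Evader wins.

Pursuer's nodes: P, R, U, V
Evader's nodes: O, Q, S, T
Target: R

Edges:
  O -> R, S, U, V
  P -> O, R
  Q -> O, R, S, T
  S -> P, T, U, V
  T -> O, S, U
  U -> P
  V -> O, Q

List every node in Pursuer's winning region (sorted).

A0 = {R}
A1: add {P} — P (Pursuer) has P→R.
A2: add {U} — U (Pursuer) has U→P.
A3 = A2; e.g. O (Evader) can still go to S. Fixed point.
Pursuer's winning region = {P, R, U}.

P, R, U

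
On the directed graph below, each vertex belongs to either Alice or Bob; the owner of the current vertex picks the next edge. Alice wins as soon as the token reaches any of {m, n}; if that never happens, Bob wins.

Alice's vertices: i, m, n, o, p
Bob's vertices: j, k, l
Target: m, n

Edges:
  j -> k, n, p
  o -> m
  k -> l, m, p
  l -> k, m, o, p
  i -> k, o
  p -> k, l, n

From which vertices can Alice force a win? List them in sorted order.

i, m, n, o, p

A0 = {m, n}
A1: add {o, p} — o (Alice) has o→m; p (Alice) has p→n.
A2: add {i} — i (Alice) has i→o.
A3 = A2; e.g. j (Bob) can still go to k. Fixed point.
Alice's winning region = {i, m, n, o, p}.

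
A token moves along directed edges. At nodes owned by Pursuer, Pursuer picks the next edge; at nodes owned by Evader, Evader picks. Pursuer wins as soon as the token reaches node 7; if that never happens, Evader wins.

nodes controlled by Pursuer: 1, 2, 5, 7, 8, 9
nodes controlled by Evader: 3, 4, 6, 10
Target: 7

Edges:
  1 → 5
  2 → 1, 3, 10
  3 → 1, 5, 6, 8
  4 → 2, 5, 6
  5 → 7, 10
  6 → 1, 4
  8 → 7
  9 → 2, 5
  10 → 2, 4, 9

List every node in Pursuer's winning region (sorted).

A0 = {7}
A1: add {5, 8} — 5 (Pursuer) has 5→7; 8 (Pursuer) has 8→7.
A2: add {1, 9} — 1 (Pursuer) has 1→5; 9 (Pursuer) has 9→5.
A3: add {2} — 2 (Pursuer) has 2→1.
A4 = A3; e.g. 3 (Evader) can still go to 6. Fixed point.
Pursuer's winning region = {1, 2, 5, 7, 8, 9}.

1, 2, 5, 7, 8, 9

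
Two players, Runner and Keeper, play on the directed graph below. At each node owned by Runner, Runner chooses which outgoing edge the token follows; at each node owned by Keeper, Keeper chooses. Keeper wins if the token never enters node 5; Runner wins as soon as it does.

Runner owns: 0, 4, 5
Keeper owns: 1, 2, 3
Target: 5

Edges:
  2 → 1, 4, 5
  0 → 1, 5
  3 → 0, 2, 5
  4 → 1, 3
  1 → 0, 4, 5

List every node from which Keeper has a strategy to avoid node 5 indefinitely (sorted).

A0 = {5}
A1: add {0} — 0 (Runner) has 0→5.
A2 = A1; e.g. 1 (Keeper) can still go to 4. Fixed point.
Runner's attractor = {0, 5}; Keeper avoids the target exactly from the complement.

1, 2, 3, 4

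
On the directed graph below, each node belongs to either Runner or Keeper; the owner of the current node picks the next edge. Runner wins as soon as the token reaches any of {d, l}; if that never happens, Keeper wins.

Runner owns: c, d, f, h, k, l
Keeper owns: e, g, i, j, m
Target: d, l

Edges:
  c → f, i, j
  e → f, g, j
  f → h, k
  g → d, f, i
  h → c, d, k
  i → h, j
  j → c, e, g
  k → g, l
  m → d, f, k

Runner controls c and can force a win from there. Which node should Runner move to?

f

A0 = {d, l}
A1: add {h, k} — h (Runner) has h→d; k (Runner) has k→l.
A2: add {f} — f (Runner) has f→h.
A3: add {c, m} — c (Runner) has c→f; m (Keeper): all of {d, f, k} already in.
A4 = A3; e.g. e (Keeper) can still go to g. Fixed point.
From c, successor f is in the attractor (rank 2); the other successors i, j are not.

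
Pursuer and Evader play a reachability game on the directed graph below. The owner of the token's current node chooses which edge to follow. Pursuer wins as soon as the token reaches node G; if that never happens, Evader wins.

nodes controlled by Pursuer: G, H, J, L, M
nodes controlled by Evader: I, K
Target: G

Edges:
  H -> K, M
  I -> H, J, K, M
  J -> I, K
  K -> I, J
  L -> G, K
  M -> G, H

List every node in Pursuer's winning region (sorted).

A0 = {G}
A1: add {L, M} — L (Pursuer) has L→G; M (Pursuer) has M→G.
A2: add {H} — H (Pursuer) has H→M.
A3 = A2; e.g. I (Evader) can still go to J. Fixed point.
Pursuer's winning region = {G, H, L, M}.

G, H, L, M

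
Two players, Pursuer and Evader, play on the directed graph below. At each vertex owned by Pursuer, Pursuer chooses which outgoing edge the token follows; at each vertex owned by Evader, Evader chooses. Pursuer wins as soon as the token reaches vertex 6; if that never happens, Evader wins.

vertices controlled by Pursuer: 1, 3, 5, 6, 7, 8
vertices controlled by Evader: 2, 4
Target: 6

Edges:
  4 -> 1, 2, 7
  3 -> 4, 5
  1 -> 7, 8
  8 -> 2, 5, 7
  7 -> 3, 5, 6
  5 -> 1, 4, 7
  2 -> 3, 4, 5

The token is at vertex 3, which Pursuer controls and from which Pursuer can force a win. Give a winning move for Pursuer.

5

A0 = {6}
A1: add {7} — 7 (Pursuer) has 7→6.
A2: add {1, 5, 8} — 1 (Pursuer) has 1→7; 5 (Pursuer) has 5→7; 8 (Pursuer) has 8→7.
A3: add {3} — 3 (Pursuer) has 3→5.
A4 = A3; e.g. 2 (Evader) can still go to 4. Fixed point.
From 3, successor 5 is in the attractor (rank 2); the other successor 4 is not.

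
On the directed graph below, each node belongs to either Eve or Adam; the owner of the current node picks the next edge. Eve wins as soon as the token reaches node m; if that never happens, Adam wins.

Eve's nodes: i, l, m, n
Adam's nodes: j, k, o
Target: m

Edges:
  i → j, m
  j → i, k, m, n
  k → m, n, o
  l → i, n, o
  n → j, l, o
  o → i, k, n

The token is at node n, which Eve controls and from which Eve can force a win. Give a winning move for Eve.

l

A0 = {m}
A1: add {i} — i (Eve) has i→m.
A2: add {l} — l (Eve) has l→i.
A3: add {n} — n (Eve) has n→l.
A4 = A3; e.g. j (Adam) can still go to k. Fixed point.
From n, successor l is in the attractor (rank 2); the other successors j, o are not.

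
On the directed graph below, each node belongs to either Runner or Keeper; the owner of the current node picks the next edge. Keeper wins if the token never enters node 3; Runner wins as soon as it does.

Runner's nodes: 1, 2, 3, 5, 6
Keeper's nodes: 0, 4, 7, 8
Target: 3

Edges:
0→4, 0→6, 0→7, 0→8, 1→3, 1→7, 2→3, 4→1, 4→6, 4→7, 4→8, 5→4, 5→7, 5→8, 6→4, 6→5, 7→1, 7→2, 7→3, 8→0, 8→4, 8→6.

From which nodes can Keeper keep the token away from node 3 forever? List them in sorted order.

A0 = {3}
A1: add {1, 2} — 1 (Runner) has 1→3; 2 (Runner) has 2→3.
A2: add {7} — 7 (Keeper): all of {1, 2, 3} already in.
A3: add {5} — 5 (Runner) has 5→7.
A4: add {6} — 6 (Runner) has 6→5.
A5 = A4; e.g. 0 (Keeper) can still go to 4. Fixed point.
Runner's attractor = {1, 2, 3, 5, 6, 7}; Keeper avoids the target exactly from the complement.

0, 4, 8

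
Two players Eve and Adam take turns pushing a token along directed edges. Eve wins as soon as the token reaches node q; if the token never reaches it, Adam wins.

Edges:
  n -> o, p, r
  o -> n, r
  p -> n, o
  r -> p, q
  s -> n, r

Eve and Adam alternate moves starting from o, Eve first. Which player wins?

Track states (vertex, player-to-move).
A0 = {(q,Eve), (q,Adam)}
A1: add {(r,Eve)}.
A2 = A1; e.g. (n,Eve) stays out. (o,Eve) never enters ⇒ Adam avoids the target.

Adam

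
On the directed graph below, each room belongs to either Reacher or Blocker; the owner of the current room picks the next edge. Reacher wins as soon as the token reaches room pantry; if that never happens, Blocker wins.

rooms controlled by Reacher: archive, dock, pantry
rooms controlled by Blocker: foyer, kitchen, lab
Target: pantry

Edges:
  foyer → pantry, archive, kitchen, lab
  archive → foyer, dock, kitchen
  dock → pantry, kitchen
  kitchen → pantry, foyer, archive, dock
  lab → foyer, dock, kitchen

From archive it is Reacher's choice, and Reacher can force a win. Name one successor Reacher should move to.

A0 = {pantry}
A1: add {dock} — dock (Reacher) has dock→pantry.
A2: add {archive} — archive (Reacher) has archive→dock.
A3 = A2; e.g. foyer (Blocker) can still go to kitchen. Fixed point.
From archive, successor dock is in the attractor (rank 1); the other successors foyer, kitchen are not.

dock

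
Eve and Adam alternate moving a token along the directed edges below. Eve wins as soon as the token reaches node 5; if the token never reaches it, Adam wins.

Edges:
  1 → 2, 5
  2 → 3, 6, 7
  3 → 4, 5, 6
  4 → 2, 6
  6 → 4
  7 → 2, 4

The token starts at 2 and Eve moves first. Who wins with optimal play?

Track states (vertex, player-to-move).
A0 = {(5,Eve), (5,Adam)}
A1: add {(1,Eve), (3,Eve)}.
A2 = A1; e.g. (1,Adam) stays out. (2,Eve) never enters ⇒ Adam avoids the target.

Adam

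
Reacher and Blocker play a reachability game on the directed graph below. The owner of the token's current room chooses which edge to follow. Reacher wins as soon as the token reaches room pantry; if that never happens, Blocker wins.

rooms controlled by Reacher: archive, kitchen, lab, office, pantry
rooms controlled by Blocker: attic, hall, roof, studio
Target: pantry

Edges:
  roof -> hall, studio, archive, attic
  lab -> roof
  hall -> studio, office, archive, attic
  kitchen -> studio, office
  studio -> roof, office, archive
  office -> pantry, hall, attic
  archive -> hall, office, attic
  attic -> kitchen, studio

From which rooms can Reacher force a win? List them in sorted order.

A0 = {pantry}
A1: add {office} — office (Reacher) has office→pantry.
A2: add {archive, kitchen} — kitchen (Reacher) has kitchen→office; archive (Reacher) has archive→office.
A3 = A2; e.g. roof (Blocker) can still go to hall. Fixed point.
Reacher's winning region = {archive, kitchen, office, pantry}.

archive, kitchen, office, pantry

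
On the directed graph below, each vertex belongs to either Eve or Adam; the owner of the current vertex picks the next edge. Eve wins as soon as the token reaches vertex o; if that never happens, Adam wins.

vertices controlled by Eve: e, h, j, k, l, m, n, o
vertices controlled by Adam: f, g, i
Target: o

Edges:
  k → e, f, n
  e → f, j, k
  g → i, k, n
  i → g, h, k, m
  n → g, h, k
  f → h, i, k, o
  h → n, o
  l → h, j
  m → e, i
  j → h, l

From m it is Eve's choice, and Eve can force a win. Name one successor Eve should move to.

A0 = {o}
A1: add {h} — h (Eve) has h→o.
A2: add {j, l, n} — j (Eve) has j→h; l (Eve) has l→h; n (Eve) has n→h.
A3: add {e, k} — e (Eve) has e→j; k (Eve) has k→n.
A4: add {m} — m (Eve) has m→e.
A5 = A4; e.g. f (Adam) can still go to i. Fixed point.
From m, successor e is in the attractor (rank 3); the other successor i is not.

e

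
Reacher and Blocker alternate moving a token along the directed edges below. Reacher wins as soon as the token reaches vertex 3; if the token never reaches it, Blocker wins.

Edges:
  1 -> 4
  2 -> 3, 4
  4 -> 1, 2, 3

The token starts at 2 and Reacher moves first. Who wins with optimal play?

Track states (vertex, player-to-move).
A0 = {(3,Reacher), (3,Blocker)}
A1: add {(2,Reacher), (4,Reacher)}.
(2,Reacher) ∈ A1 ⇒ Reacher forces the target.

Reacher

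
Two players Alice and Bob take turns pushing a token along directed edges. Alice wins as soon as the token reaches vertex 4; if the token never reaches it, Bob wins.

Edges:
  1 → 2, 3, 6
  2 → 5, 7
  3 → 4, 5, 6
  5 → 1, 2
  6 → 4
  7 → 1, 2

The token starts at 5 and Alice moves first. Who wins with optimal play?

Bob

Track states (vertex, player-to-move).
A0 = {(4,Alice), (4,Bob)}
A1: add {(3,Alice), (6,Alice), (6,Bob)}.
A2: add {(1,Alice)}.
A3 = A2; e.g. (1,Bob) stays out. (5,Alice) never enters ⇒ Bob avoids the target.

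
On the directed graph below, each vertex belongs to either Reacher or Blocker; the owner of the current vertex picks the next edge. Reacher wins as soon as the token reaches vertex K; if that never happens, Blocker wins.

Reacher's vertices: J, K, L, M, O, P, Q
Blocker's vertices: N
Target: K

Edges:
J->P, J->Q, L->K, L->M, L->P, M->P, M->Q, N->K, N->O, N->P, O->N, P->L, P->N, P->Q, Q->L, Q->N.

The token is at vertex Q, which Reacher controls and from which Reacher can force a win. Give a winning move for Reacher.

L

A0 = {K}
A1: add {L} — L (Reacher) has L→K.
A2: add {P, Q} — P (Reacher) has P→L; Q (Reacher) has Q→L.
A3: add {J, M} — J (Reacher) has J→P; M (Reacher) has M→P.
A4 = A3; e.g. N (Blocker) can still go to O. Fixed point.
From Q, successor L is in the attractor (rank 1); the other successor N is not.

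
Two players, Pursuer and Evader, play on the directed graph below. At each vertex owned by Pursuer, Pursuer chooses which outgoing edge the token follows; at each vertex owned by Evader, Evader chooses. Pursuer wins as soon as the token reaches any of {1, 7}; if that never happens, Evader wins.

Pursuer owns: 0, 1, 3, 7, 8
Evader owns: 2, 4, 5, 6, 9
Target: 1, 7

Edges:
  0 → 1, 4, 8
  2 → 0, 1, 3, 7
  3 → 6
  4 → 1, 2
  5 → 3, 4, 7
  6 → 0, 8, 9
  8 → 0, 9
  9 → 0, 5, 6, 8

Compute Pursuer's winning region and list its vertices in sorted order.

A0 = {1, 7}
A1: add {0} — 0 (Pursuer) has 0→1.
A2: add {8} — 8 (Pursuer) has 8→0.
A3 = A2; e.g. 2 (Evader) can still go to 3. Fixed point.
Pursuer's winning region = {0, 1, 7, 8}.

0, 1, 7, 8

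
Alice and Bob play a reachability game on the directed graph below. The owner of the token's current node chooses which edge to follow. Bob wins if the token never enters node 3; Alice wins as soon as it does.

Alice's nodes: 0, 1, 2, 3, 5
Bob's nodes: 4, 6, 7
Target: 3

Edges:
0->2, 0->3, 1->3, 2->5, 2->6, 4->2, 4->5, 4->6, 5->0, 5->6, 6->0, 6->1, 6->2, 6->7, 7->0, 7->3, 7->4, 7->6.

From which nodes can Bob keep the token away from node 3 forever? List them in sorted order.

4, 6, 7

A0 = {3}
A1: add {0, 1} — 0 (Alice) has 0→3; 1 (Alice) has 1→3.
A2: add {5} — 5 (Alice) has 5→0.
A3: add {2} — 2 (Alice) has 2→5.
A4 = A3; e.g. 4 (Bob) can still go to 6. Fixed point.
Alice's attractor = {0, 1, 2, 3, 5}; Bob avoids the target exactly from the complement.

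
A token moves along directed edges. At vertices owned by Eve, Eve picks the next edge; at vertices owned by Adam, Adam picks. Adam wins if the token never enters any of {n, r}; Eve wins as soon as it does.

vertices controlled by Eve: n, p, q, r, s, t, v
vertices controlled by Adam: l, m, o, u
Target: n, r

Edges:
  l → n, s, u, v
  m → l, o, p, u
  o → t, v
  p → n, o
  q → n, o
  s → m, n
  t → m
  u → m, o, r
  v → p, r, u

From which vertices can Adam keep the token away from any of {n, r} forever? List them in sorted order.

l, m, o, t, u

A0 = {n, r}
A1: add {p, q, s, v} — p (Eve) has p→n; q (Eve) has q→n; s (Eve) has s→n; v (Eve) has v→r.
A2 = A1; e.g. l (Adam) can still go to u. Fixed point.
Eve's attractor = {n, p, q, r, s, v}; Adam avoids the target exactly from the complement.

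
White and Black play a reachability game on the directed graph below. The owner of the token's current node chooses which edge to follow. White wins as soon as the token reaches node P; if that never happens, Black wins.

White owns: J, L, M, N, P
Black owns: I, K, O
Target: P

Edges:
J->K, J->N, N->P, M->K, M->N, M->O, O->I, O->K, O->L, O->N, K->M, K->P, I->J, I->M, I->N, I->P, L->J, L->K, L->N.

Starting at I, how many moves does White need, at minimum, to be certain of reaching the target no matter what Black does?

A0 = {P}
A1: add {N} — N (White) has N→P.
A2: add {J, L, M} — J (White) has J→N; L (White) has L→N; M (White) has M→N.
A3: add {I, K} — I (Black): all of {J, M, N, P} already in; K (Black): all of {M, P} already in.
I enters the attractor at level 3, so White can force the target in 3 moves from there.

3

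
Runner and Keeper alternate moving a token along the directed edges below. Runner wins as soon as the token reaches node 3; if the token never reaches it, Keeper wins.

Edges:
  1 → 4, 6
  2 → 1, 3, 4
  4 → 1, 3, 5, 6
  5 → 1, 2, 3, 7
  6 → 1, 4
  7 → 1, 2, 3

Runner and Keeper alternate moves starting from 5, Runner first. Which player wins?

Runner

Track states (vertex, player-to-move).
A0 = {(3,Runner), (3,Keeper)}
A1: add {(2,Runner), (4,Runner), (5,Runner), (7,Runner)}.
(5,Runner) ∈ A1 ⇒ Runner forces the target.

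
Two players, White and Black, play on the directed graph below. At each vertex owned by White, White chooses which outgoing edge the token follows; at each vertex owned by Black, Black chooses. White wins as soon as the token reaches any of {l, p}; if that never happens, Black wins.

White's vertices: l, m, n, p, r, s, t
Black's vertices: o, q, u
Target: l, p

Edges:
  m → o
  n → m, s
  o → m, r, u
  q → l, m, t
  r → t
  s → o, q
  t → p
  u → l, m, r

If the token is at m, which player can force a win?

A0 = {l, p}
A1: add {t} — t (White) has t→p.
A2: add {r} — r (White) has r→t.
A3 = A2; e.g. m (White) has no edge into A2. Fixed point.
m never enters the attractor, so Black can avoid the target forever.

Black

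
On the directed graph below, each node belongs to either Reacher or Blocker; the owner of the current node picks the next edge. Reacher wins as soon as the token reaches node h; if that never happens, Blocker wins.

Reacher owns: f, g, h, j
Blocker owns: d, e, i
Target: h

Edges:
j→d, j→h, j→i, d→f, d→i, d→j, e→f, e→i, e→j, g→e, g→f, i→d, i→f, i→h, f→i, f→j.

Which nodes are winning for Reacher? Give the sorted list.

A0 = {h}
A1: add {j} — j (Reacher) has j→h.
A2: add {f} — f (Reacher) has f→j.
A3: add {g} — g (Reacher) has g→f.
A4 = A3; e.g. d (Blocker) can still go to i. Fixed point.
Reacher's winning region = {f, g, h, j}.

f, g, h, j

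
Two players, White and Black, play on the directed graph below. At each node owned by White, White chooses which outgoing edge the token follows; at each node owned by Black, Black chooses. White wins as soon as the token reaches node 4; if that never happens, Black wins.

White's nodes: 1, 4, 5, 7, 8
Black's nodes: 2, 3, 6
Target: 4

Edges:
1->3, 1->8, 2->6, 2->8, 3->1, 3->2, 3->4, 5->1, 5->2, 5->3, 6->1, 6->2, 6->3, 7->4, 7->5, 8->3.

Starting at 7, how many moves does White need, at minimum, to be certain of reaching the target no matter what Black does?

1

A0 = {4}
A1: add {7} — 7 (White) has 7→4.
A2 = A1; e.g. 1 (White) has no edge into A1. Fixed point.
7 enters the attractor at level 1, so White can force the target in 1 move from there.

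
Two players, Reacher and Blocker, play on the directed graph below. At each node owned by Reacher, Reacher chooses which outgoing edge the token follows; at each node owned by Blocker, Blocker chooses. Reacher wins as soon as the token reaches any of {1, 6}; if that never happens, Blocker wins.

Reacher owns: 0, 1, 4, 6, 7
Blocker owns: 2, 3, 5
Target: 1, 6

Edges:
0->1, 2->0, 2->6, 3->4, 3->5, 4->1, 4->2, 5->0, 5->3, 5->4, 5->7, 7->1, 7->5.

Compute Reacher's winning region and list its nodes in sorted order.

A0 = {1, 6}
A1: add {0, 4, 7} — 0 (Reacher) has 0→1; 4 (Reacher) has 4→1; 7 (Reacher) has 7→1.
A2: add {2} — 2 (Blocker): all of {0, 6} already in.
A3 = A2; e.g. 3 (Blocker) can still go to 5. Fixed point.
Reacher's winning region = {0, 1, 2, 4, 6, 7}.

0, 1, 2, 4, 6, 7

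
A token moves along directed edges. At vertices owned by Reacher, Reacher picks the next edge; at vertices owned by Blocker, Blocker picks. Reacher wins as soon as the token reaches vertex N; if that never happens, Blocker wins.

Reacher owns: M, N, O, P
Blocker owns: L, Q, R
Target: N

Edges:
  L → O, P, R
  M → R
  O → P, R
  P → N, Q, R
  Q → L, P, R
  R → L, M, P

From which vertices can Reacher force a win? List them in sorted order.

N, O, P

A0 = {N}
A1: add {P} — P (Reacher) has P→N.
A2: add {O} — O (Reacher) has O→P.
A3 = A2; e.g. L (Blocker) can still go to R. Fixed point.
Reacher's winning region = {N, O, P}.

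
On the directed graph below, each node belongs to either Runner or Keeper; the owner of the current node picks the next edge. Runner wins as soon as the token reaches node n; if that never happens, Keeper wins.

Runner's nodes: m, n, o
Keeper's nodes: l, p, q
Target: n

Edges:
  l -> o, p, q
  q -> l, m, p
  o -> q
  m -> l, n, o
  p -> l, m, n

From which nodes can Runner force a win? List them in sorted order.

m, n

A0 = {n}
A1: add {m} — m (Runner) has m→n.
A2 = A1; e.g. l (Keeper) can still go to o. Fixed point.
Runner's winning region = {m, n}.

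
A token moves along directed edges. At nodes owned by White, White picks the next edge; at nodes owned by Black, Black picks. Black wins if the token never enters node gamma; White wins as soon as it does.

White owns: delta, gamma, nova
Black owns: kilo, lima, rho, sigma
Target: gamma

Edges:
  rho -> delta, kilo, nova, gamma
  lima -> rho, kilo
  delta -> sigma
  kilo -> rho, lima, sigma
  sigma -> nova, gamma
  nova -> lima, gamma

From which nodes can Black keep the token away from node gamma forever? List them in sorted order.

kilo, lima, rho

A0 = {gamma}
A1: add {nova} — nova (White) has nova→gamma.
A2: add {sigma} — sigma (Black): all of {nova, gamma} already in.
A3: add {delta} — delta (White) has delta→sigma.
A4 = A3; e.g. rho (Black) can still go to kilo. Fixed point.
White's attractor = {delta, gamma, nova, sigma}; Black avoids the target exactly from the complement.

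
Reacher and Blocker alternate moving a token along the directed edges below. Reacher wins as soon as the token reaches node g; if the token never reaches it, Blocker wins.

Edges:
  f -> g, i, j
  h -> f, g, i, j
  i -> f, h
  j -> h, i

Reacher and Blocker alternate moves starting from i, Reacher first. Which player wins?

Track states (vertex, player-to-move).
A0 = {(g,Reacher), (g,Blocker)}
A1: add {(f,Reacher), (h,Reacher)}.
A2: add {(i,Blocker)}.
A3: add {(j,Reacher)}.
A4 = A3; e.g. (f,Blocker) stays out. (i,Reacher) never enters ⇒ Blocker avoids the target.

Blocker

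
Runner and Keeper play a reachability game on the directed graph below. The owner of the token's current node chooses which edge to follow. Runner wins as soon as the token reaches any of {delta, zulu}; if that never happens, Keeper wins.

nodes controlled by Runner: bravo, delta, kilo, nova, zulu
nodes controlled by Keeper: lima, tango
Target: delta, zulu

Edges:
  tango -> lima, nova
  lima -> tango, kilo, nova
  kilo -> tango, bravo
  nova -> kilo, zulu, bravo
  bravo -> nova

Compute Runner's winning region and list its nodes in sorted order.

A0 = {delta, zulu}
A1: add {nova} — nova (Runner) has nova→zulu.
A2: add {bravo} — bravo (Runner) has bravo→nova.
A3: add {kilo} — kilo (Runner) has kilo→bravo.
A4 = A3; e.g. tango (Keeper) can still go to lima. Fixed point.
Runner's winning region = {bravo, delta, kilo, nova, zulu}.

bravo, delta, kilo, nova, zulu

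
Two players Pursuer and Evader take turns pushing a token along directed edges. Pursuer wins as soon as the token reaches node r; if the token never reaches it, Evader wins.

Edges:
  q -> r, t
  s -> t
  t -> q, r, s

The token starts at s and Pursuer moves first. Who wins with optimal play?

Track states (vertex, player-to-move).
A0 = {(r,Pursuer), (r,Evader)}
A1: add {(q,Pursuer), (t,Pursuer)}.
A2: add {(q,Evader), (s,Evader)}.
A3 = A2; e.g. (s,Pursuer) stays out. (s,Pursuer) never enters ⇒ Evader avoids the target.

Evader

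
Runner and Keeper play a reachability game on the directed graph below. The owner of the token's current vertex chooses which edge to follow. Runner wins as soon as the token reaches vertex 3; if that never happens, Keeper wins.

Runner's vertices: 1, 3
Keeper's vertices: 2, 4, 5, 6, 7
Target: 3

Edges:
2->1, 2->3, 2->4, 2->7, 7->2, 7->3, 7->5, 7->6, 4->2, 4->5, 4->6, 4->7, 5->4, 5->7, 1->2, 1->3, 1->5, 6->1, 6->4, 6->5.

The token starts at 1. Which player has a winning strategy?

Runner

A0 = {3}
A1: add {1} — 1 (Runner) has 1→3.
A2 = A1; e.g. 2 (Keeper) can still go to 4. Fixed point.
1 ∈ A1, so Runner can force the target.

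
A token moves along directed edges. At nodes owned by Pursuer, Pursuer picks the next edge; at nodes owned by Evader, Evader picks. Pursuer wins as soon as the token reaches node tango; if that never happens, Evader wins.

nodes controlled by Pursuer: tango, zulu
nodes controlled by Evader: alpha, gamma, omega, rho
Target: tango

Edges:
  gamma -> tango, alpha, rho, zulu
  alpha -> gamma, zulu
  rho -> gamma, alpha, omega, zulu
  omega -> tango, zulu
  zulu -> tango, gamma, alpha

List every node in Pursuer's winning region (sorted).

A0 = {tango}
A1: add {zulu} — zulu (Pursuer) has zulu→tango.
A2: add {omega} — omega (Evader): all of {tango, zulu} already in.
A3 = A2; e.g. gamma (Evader) can still go to alpha. Fixed point.
Pursuer's winning region = {omega, tango, zulu}.

omega, tango, zulu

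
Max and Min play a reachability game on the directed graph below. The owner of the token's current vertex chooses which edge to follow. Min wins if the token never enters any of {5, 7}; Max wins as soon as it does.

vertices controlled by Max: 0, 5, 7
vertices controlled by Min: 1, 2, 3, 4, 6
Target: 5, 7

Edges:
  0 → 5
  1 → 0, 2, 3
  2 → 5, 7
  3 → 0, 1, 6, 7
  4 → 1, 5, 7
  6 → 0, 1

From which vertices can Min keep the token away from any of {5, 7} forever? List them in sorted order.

A0 = {5, 7}
A1: add {0, 2} — 0 (Max) has 0→5; 2 (Min): all of {5, 7} already in.
A2 = A1; e.g. 1 (Min) can still go to 3. Fixed point.
Max's attractor = {0, 2, 5, 7}; Min avoids the target exactly from the complement.

1, 3, 4, 6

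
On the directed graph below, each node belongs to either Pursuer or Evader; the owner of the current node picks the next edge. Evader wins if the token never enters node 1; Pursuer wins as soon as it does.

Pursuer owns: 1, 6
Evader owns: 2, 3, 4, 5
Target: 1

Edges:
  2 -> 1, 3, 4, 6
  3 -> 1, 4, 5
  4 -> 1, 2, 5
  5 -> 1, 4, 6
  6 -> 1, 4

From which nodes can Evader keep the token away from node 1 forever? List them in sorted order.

2, 3, 4, 5

A0 = {1}
A1: add {6} — 6 (Pursuer) has 6→1.
A2 = A1; e.g. 2 (Evader) can still go to 3. Fixed point.
Pursuer's attractor = {1, 6}; Evader avoids the target exactly from the complement.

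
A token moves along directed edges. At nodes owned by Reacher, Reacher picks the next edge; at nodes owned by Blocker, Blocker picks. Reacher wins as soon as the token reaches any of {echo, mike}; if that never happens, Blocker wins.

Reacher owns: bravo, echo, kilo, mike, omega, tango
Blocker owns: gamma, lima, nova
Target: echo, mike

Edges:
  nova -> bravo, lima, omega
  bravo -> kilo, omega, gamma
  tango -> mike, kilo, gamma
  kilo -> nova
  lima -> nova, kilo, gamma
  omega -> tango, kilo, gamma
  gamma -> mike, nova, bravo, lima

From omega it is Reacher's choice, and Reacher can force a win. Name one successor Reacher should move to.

A0 = {echo, mike}
A1: add {tango} — tango (Reacher) has tango→mike.
A2: add {omega} — omega (Reacher) has omega→tango.
A3: add {bravo} — bravo (Reacher) has bravo→omega.
A4 = A3; e.g. nova (Blocker) can still go to lima. Fixed point.
From omega, successor tango is in the attractor (rank 1); the other successors gamma, kilo are not.

tango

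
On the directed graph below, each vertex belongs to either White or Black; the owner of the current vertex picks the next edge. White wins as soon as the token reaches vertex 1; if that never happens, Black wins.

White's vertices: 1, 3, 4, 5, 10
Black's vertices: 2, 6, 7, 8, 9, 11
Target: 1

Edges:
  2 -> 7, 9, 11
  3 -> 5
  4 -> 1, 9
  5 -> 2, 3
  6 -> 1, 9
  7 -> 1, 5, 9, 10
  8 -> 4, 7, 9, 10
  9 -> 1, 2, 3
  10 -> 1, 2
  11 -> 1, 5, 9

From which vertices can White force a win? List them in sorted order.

1, 4, 10

A0 = {1}
A1: add {4, 10} — 4 (White) has 4→1; 10 (White) has 10→1.
A2 = A1; e.g. 2 (Black) can still go to 7. Fixed point.
White's winning region = {1, 4, 10}.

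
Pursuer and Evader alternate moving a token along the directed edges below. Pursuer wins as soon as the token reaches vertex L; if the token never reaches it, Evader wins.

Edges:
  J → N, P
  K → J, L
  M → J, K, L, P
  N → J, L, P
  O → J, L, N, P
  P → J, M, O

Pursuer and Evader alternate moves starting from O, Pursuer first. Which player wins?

Track states (vertex, player-to-move).
A0 = {(L,Pursuer), (L,Evader)}
A1: add {(K,Pursuer), (M,Pursuer), (N,Pursuer), (O,Pursuer)}.
(O,Pursuer) ∈ A1 ⇒ Pursuer forces the target.

Pursuer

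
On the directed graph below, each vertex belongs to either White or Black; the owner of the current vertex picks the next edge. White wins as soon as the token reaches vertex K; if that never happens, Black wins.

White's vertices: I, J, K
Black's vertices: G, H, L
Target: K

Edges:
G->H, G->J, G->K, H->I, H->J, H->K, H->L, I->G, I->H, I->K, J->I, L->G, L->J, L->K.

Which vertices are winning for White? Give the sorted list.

A0 = {K}
A1: add {I} — I (White) has I→K.
A2: add {J} — J (White) has J→I.
A3 = A2; e.g. G (Black) can still go to H. Fixed point.
White's winning region = {I, J, K}.

I, J, K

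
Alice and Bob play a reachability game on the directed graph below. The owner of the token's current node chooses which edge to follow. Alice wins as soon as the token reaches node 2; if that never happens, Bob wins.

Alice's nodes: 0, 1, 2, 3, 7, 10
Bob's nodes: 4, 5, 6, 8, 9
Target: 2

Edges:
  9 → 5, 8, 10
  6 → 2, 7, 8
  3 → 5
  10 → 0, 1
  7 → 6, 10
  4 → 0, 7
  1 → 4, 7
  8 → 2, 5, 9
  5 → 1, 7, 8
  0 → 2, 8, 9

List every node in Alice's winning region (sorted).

A0 = {2}
A1: add {0} — 0 (Alice) has 0→2.
A2: add {10} — 10 (Alice) has 10→0.
A3: add {7} — 7 (Alice) has 7→10.
A4: add {1, 4} — 1 (Alice) has 1→7; 4 (Bob): all of {0, 7} already in.
A5 = A4; e.g. 3 (Alice) has no edge into A4. Fixed point.
Alice's winning region = {0, 1, 2, 4, 7, 10}.

0, 1, 2, 4, 7, 10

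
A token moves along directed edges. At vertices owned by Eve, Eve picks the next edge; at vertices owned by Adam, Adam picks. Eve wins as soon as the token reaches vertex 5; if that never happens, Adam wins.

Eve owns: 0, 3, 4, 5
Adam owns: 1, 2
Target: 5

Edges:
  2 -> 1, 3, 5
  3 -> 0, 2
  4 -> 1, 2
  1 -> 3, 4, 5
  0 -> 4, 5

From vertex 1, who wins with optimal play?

A0 = {5}
A1: add {0} — 0 (Eve) has 0→5.
A2: add {3} — 3 (Eve) has 3→0.
A3 = A2; e.g. 1 (Adam) can still go to 4. Fixed point.
1 never enters the attractor, so Adam can avoid the target forever.

Adam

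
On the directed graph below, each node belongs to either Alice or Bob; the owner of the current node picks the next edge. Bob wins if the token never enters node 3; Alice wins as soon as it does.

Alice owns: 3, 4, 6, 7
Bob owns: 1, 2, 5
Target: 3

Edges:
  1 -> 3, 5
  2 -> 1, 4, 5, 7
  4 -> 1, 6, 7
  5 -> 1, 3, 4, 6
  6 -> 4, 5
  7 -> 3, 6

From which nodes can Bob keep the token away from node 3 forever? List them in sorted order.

A0 = {3}
A1: add {7} — 7 (Alice) has 7→3.
A2: add {4} — 4 (Alice) has 4→7.
A3: add {6} — 6 (Alice) has 6→4.
A4 = A3; e.g. 1 (Bob) can still go to 5. Fixed point.
Alice's attractor = {3, 4, 6, 7}; Bob avoids the target exactly from the complement.

1, 2, 5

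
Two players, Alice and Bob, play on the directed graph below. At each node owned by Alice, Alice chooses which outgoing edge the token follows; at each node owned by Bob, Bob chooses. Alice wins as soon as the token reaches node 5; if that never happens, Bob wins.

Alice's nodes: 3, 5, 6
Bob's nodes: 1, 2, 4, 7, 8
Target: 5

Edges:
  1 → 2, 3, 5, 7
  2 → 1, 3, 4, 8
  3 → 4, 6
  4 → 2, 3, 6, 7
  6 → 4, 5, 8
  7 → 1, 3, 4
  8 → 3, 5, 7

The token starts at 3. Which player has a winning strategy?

A0 = {5}
A1: add {6} — 6 (Alice) has 6→5.
A2: add {3} — 3 (Alice) has 3→6.
A3 = A2; e.g. 1 (Bob) can still go to 2. Fixed point.
3 ∈ A2, so Alice can force the target.

Alice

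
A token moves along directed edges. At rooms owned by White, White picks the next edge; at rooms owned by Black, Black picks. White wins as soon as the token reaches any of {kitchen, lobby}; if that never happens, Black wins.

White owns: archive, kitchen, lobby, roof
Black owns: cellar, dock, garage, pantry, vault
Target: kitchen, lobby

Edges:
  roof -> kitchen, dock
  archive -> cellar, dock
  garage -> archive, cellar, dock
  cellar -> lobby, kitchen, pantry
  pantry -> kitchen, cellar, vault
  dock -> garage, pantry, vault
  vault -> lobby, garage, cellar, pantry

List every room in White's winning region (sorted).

kitchen, lobby, roof

A0 = {kitchen, lobby}
A1: add {roof} — roof (White) has roof→kitchen.
A2 = A1; e.g. archive (White) has no edge into A1. Fixed point.
White's winning region = {kitchen, lobby, roof}.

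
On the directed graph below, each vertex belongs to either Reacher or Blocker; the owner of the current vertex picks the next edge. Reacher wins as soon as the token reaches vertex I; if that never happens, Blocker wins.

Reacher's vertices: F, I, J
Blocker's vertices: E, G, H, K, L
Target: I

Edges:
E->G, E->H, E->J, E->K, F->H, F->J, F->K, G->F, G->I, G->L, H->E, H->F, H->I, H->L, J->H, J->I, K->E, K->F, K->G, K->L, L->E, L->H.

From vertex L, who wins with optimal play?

A0 = {I}
A1: add {J} — J (Reacher) has J→I.
A2: add {F} — F (Reacher) has F→J.
A3 = A2; e.g. E (Blocker) can still go to G. Fixed point.
L never enters the attractor, so Blocker can avoid the target forever.

Blocker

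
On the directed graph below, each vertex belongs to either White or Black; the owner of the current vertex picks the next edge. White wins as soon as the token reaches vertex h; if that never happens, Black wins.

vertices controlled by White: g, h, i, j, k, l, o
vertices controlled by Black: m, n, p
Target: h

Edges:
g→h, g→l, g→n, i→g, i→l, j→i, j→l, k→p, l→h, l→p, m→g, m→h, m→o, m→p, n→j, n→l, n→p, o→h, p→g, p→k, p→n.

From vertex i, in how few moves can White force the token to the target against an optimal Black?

A0 = {h}
A1: add {g, l, o} — g (White) has g→h; l (White) has l→h; o (White) has o→h.
A2: add {i, j} — i (White) has i→g; j (White) has j→l.
A3 = A2; e.g. k (White) has no edge into A2. Fixed point.
i enters the attractor at level 2, so White can force the target in 2 moves from there.

2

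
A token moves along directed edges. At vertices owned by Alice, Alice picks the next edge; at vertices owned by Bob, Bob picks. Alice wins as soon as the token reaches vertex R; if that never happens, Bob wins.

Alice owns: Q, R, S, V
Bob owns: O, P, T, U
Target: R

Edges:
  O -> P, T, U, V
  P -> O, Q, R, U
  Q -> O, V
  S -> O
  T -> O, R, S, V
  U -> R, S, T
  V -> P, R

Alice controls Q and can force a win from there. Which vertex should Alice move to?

V

A0 = {R}
A1: add {V} — V (Alice) has V→R.
A2: add {Q} — Q (Alice) has Q→V.
A3 = A2; e.g. O (Bob) can still go to P. Fixed point.
From Q, successor V is in the attractor (rank 1); the other successor O is not.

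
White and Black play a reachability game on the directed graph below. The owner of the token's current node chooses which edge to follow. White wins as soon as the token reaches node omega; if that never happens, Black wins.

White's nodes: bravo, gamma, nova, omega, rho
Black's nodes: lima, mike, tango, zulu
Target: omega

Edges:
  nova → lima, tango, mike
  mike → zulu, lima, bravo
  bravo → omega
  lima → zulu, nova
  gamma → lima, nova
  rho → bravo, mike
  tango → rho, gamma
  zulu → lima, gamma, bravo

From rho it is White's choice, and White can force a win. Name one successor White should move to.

A0 = {omega}
A1: add {bravo} — bravo (White) has bravo→omega.
A2: add {rho} — rho (White) has rho→bravo.
A3 = A2; e.g. zulu (Black) can still go to lima. Fixed point.
From rho, successor bravo is in the attractor (rank 1); the other successor mike is not.

bravo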